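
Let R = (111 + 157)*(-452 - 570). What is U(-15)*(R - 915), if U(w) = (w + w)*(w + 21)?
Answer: 49465980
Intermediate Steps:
U(w) = 2*w*(21 + w) (U(w) = (2*w)*(21 + w) = 2*w*(21 + w))
R = -273896 (R = 268*(-1022) = -273896)
U(-15)*(R - 915) = (2*(-15)*(21 - 15))*(-273896 - 915) = (2*(-15)*6)*(-274811) = -180*(-274811) = 49465980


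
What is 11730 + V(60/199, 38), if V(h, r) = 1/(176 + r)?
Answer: 2510221/214 ≈ 11730.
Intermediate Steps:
11730 + V(60/199, 38) = 11730 + 1/(176 + 38) = 11730 + 1/214 = 2510221/214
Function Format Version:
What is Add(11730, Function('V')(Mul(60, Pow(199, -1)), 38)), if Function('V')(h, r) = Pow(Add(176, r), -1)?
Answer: Rational(2510221, 214) ≈ 11730.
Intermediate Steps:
Add(11730, Function('V')(Mul(60, Pow(199, -1)), 38)) = Add(11730, Pow(Add(176, 38), -1)) = Add(11730, Pow(214, -1)) = Add(11730, Rational(1, 214)) = Rational(2510221, 214)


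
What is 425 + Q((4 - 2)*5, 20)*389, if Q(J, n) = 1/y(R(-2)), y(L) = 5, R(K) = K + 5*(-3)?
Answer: 2514/5 ≈ 502.80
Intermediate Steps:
R(K) = -15 + K (R(K) = K - 15 = -15 + K)
Q(J, n) = ⅕ (Q(J, n) = 1/5 = ⅕)
425 + Q((4 - 2)*5, 20)*389 = 425 + (⅕)*389 = 425 + 389/5 = 2514/5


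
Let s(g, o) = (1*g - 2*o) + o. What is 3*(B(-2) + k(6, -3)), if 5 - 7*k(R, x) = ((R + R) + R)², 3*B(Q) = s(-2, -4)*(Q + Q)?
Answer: -1013/7 ≈ -144.71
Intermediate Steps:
s(g, o) = g - o (s(g, o) = (g - 2*o) + o = g - o)
B(Q) = 4*Q/3 (B(Q) = ((-2 - 1*(-4))*(Q + Q))/3 = ((-2 + 4)*(2*Q))/3 = (2*(2*Q))/3 = (4*Q)/3 = 4*Q/3)
k(R, x) = 5/7 - 9*R²/7 (k(R, x) = 5/7 - ((R + R) + R)²/7 = 5/7 - (2*R + R)²/7 = 5/7 - 9*R²/7)
3*(B(-2) + k(6, -3)) = 3*((4/3)*(-2) + (5/7 - 9/7*6²)) = 3*(-8/3 + (5/7 - 9/7*36)) = 3*(-8/3 + (5/7 - 324/7)) = 3*(-8/3 - 319/7) = 3*(-1013/21) = -1013/7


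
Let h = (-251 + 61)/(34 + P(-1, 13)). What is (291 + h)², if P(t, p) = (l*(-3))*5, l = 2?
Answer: 237169/4 ≈ 59292.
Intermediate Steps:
P(t, p) = -30 (P(t, p) = (2*(-3))*5 = -6*5 = -30)
h = -95/2 (h = (-251 + 61)/(34 - 30) = -190/4 = -190*¼ = -95/2 ≈ -47.500)
(291 + h)² = (291 - 95/2)² = (487/2)² = 237169/4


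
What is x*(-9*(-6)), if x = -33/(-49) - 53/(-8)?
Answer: 77247/196 ≈ 394.12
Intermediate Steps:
x = 2861/392 (x = -33*(-1/49) - 53*(-⅛) = 33/49 + 53/8 = 2861/392 ≈ 7.2985)
x*(-9*(-6)) = 2861*(-9*(-6))/392 = (2861/392)*54 = 77247/196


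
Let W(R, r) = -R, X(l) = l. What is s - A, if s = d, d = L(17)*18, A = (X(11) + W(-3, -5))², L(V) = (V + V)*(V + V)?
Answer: 20612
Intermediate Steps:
L(V) = 4*V² (L(V) = (2*V)*(2*V) = 4*V²)
A = 196 (A = (11 - 1*(-3))² = (11 + 3)² = 14² = 196)
d = 20808 (d = (4*17²)*18 = (4*289)*18 = 1156*18 = 20808)
s = 20808
s - A = 20808 - 1*196 = 20808 - 196 = 20612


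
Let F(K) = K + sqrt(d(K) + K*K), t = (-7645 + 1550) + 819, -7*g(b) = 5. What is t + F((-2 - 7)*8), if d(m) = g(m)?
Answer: -5348 + sqrt(253981)/7 ≈ -5276.0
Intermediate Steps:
g(b) = -5/7 (g(b) = -1/7*5 = -5/7)
d(m) = -5/7
t = -5276 (t = -6095 + 819 = -5276)
F(K) = K + sqrt(-5/7 + K**2) (F(K) = K + sqrt(-5/7 + K*K) = K + sqrt(-5/7 + K**2))
t + F((-2 - 7)*8) = -5276 + ((-2 - 7)*8 + sqrt(-35 + 49*((-2 - 7)*8)**2)/7) = -5276 + (-9*8 + sqrt(-35 + 49*(-9*8)**2)/7) = -5276 + (-72 + sqrt(-35 + 49*(-72)**2)/7) = -5276 + (-72 + sqrt(-35 + 49*5184)/7) = -5276 + (-72 + sqrt(-35 + 254016)/7) = -5276 + (-72 + sqrt(253981)/7) = -5348 + sqrt(253981)/7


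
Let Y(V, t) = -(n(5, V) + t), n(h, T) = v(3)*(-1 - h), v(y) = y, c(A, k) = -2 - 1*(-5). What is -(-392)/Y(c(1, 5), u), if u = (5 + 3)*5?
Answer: -196/11 ≈ -17.818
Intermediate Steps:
c(A, k) = 3 (c(A, k) = -2 + 5 = 3)
u = 40 (u = 8*5 = 40)
n(h, T) = -3 - 3*h (n(h, T) = 3*(-1 - h) = -3 - 3*h)
Y(V, t) = 18 - t (Y(V, t) = -((-3 - 3*5) + t) = -((-3 - 15) + t) = -(-18 + t) = 18 - t)
-(-392)/Y(c(1, 5), u) = -(-392)/(18 - 1*40) = -(-392)/(18 - 40) = -(-392)/(-22) = -(-392)*(-1)/22 = -8*49/22 = -196/11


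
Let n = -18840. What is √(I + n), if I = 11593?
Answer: I*√7247 ≈ 85.129*I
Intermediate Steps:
√(I + n) = √(11593 - 18840) = √(-7247) = I*√7247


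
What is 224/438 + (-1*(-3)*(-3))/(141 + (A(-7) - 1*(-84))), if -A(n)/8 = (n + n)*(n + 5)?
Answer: -1859/219 ≈ -8.4886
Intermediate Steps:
A(n) = -16*n*(5 + n) (A(n) = -8*(n + n)*(n + 5) = -8*2*n*(5 + n) = -16*n*(5 + n))
224/438 + (-1*(-3)*(-3))/(141 + (A(-7) - 1*(-84))) = 224/438 + (-1*(-3)*(-3))/(141 + (-16*(-7)*(5 - 7) - 1*(-84))) = 224*(1/438) + (3*(-3))/(141 + (-16*(-7)*(-2) + 84)) = 112/219 - 9/(141 + (-224 + 84)) = 112/219 - 9/(141 - 140) = 112/219 - 9/1 = 112/219 - 9*1 = 112/219 - 9 = -1859/219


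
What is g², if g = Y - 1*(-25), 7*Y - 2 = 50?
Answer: 51529/49 ≈ 1051.6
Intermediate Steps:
Y = 52/7 (Y = 2/7 + (⅐)*50 = 2/7 + 50/7 = 52/7 ≈ 7.4286)
g = 227/7 (g = 52/7 - 1*(-25) = 52/7 + 25 = 227/7 ≈ 32.429)
g² = (227/7)² = 51529/49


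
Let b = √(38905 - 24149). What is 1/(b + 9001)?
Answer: 9001/81003245 - 2*√3689/81003245 ≈ 0.00010962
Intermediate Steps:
b = 2*√3689 (b = √14756 = 2*√3689 ≈ 121.47)
1/(b + 9001) = 1/(2*√3689 + 9001) = 1/(9001 + 2*√3689)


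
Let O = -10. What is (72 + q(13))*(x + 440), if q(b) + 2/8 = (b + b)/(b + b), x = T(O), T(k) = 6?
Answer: 64893/2 ≈ 32447.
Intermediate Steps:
x = 6
q(b) = ¾ (q(b) = -¼ + (b + b)/(b + b) = -¼ + (2*b)/((2*b)) = -¼ + (2*b)*(1/(2*b)) = -¼ + 1 = ¾)
(72 + q(13))*(x + 440) = (72 + ¾)*(6 + 440) = (291/4)*446 = 64893/2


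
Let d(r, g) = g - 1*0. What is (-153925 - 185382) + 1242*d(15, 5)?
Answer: -333097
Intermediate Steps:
d(r, g) = g (d(r, g) = g + 0 = g)
(-153925 - 185382) + 1242*d(15, 5) = (-153925 - 185382) + 1242*5 = -339307 + 6210 = -333097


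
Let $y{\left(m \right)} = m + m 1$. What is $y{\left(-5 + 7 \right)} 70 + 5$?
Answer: $285$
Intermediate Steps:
$y{\left(m \right)} = 2 m$ ($y{\left(m \right)} = m + m = 2 m$)
$y{\left(-5 + 7 \right)} 70 + 5 = 2 \left(-5 + 7\right) 70 + 5 = 2 \cdot 2 \cdot 70 + 5 = 4 \cdot 70 + 5 = 280 + 5 = 285$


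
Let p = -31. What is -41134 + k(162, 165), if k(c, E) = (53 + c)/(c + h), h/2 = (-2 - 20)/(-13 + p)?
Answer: -6704627/163 ≈ -41133.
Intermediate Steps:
h = 1 (h = 2*((-2 - 20)/(-13 - 31)) = 2*(-22/(-44)) = 2*(-22*(-1/44)) = 2*(½) = 1)
k(c, E) = (53 + c)/(1 + c) (k(c, E) = (53 + c)/(c + 1) = (53 + c)/(1 + c))
-41134 + k(162, 165) = -41134 + (53 + 162)/(1 + 162) = -41134 + 215/163 = -6704627/163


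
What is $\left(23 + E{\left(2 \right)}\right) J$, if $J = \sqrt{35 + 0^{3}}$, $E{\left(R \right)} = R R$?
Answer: $27 \sqrt{35} \approx 159.73$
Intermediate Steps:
$E{\left(R \right)} = R^{2}$
$J = \sqrt{35}$ ($J = \sqrt{35 + 0} = \sqrt{35} \approx 5.9161$)
$\left(23 + E{\left(2 \right)}\right) J = \left(23 + 2^{2}\right) \sqrt{35} = \left(23 + 4\right) \sqrt{35} = 27 \sqrt{35}$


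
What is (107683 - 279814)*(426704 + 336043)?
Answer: -131292403857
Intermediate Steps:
(107683 - 279814)*(426704 + 336043) = -172131*762747 = -131292403857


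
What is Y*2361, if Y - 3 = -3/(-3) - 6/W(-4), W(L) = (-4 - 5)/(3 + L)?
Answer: 7870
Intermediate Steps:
W(L) = -9/(3 + L)
Y = 10/3 (Y = 3 + (-3/(-3) - 6/((-9/(3 - 4)))) = 3 + (-3*(-⅓) - 6/((-9/(-1)))) = 3 + (1 - 6/((-9*(-1)))) = 3 + (1 - 6/9) = 3 + (1 - 6*⅑) = 3 + (1 - ⅔) = 3 + ⅓ = 10/3 ≈ 3.3333)
Y*2361 = (10/3)*2361 = 7870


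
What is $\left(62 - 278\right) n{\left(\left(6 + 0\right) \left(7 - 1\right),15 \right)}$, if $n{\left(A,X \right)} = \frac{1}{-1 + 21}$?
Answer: $- \frac{54}{5} \approx -10.8$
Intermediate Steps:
$n{\left(A,X \right)} = \frac{1}{20}$
$\left(62 - 278\right) n{\left(\left(6 + 0\right) \left(7 - 1\right),15 \right)} = \left(62 - 278\right) \frac{1}{20} = \left(-216\right) \frac{1}{20} = - \frac{54}{5}$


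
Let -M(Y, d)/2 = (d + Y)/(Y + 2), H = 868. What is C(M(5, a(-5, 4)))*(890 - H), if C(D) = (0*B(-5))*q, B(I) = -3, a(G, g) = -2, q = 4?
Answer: 0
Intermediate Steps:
M(Y, d) = -2*(Y + d)/(2 + Y) (M(Y, d) = -2*(d + Y)/(Y + 2) = -2*(Y + d)/(2 + Y))
C(D) = 0 (C(D) = (0*(-3))*4 = 0*4 = 0)
C(M(5, a(-5, 4)))*(890 - H) = 0*(890 - 1*868) = 0*(890 - 868) = 0*22 = 0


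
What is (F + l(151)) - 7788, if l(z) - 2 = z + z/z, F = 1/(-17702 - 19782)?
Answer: -286152857/37484 ≈ -7634.0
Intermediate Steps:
F = -1/37484 (F = 1/(-37484) = -1/37484 ≈ -2.6678e-5)
l(z) = 3 + z (l(z) = 2 + (z + z/z) = 2 + (z + 1) = 2 + (1 + z) = 3 + z)
(F + l(151)) - 7788 = (-1/37484 + (3 + 151)) - 7788 = (-1/37484 + 154) - 7788 = 5772535/37484 - 7788 = -286152857/37484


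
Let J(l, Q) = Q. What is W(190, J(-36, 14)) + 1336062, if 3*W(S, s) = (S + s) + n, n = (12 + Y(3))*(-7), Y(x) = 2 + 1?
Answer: 1336095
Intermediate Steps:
Y(x) = 3
n = -105 (n = (12 + 3)*(-7) = 15*(-7) = -105)
W(S, s) = -35 + S/3 + s/3 (W(S, s) = ((S + s) - 105)/3 = (-105 + S + s)/3 = -35 + S/3 + s/3)
W(190, J(-36, 14)) + 1336062 = (-35 + (⅓)*190 + (⅓)*14) + 1336062 = (-35 + 190/3 + 14/3) + 1336062 = 33 + 1336062 = 1336095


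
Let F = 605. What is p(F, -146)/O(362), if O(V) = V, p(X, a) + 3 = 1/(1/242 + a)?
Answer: -106235/12789822 ≈ -0.0083062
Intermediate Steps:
p(X, a) = -3 + 1/(1/242 + a)
p(F, -146)/O(362) = ((239 - 726*(-146))/(1 + 242*(-146)))/362 = ((239 + 105996)/(1 - 35332))*(1/362) = (106235/(-35331))*(1/362) = -1/35331*106235*(1/362) = -106235/35331*1/362 = -106235/12789822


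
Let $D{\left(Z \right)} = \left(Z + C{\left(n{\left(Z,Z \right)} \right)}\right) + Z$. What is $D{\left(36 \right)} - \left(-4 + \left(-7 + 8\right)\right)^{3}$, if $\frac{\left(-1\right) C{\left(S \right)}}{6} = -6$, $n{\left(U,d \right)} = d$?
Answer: $135$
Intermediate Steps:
$C{\left(S \right)} = 36$ ($C{\left(S \right)} = \left(-6\right) \left(-6\right) = 36$)
$D{\left(Z \right)} = 36 + 2 Z$ ($D{\left(Z \right)} = \left(Z + 36\right) + Z = \left(36 + Z\right) + Z = 36 + 2 Z$)
$D{\left(36 \right)} - \left(-4 + \left(-7 + 8\right)\right)^{3} = \left(36 + 2 \cdot 36\right) - \left(-4 + \left(-7 + 8\right)\right)^{3} = \left(36 + 72\right) - \left(-4 + 1\right)^{3} = 108 - \left(-3\right)^{3} = 108 - -27 = 108 + 27 = 135$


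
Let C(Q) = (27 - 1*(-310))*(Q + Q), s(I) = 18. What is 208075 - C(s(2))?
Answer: 195943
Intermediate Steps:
C(Q) = 674*Q (C(Q) = (27 + 310)*(2*Q) = 337*(2*Q) = 674*Q)
208075 - C(s(2)) = 208075 - 674*18 = 208075 - 1*12132 = 208075 - 12132 = 195943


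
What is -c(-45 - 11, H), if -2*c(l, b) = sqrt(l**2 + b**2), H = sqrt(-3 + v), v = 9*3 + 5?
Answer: sqrt(3165)/2 ≈ 28.129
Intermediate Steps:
v = 32 (v = 27 + 5 = 32)
H = sqrt(29) (H = sqrt(-3 + 32) = sqrt(29) ≈ 5.3852)
c(l, b) = -sqrt(b**2 + l**2)/2 (c(l, b) = -sqrt(l**2 + b**2)/2 = -sqrt(b**2 + l**2)/2)
-c(-45 - 11, H) = -(-1)*sqrt((sqrt(29))**2 + (-45 - 11)**2)/2 = -(-1)*sqrt(29 + (-56)**2)/2 = -(-1)*sqrt(29 + 3136)/2 = -(-1)*sqrt(3165)/2 = sqrt(3165)/2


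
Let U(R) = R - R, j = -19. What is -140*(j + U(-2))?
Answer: 2660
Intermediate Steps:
U(R) = 0
-140*(j + U(-2)) = -140*(-19 + 0) = -140*(-19) = 2660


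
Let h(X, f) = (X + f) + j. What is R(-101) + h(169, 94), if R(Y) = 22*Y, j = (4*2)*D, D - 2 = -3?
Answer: -1967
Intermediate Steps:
D = -1 (D = 2 - 3 = -1)
j = -8 (j = (4*2)*(-1) = 8*(-1) = -8)
h(X, f) = -8 + X + f (h(X, f) = (X + f) - 8 = -8 + X + f)
R(-101) + h(169, 94) = 22*(-101) + (-8 + 169 + 94) = -2222 + 255 = -1967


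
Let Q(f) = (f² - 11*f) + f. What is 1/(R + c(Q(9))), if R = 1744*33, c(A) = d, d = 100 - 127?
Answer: 1/57525 ≈ 1.7384e-5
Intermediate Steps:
Q(f) = f² - 10*f
d = -27
c(A) = -27
R = 57552
1/(R + c(Q(9))) = 1/(57552 - 27) = 1/57525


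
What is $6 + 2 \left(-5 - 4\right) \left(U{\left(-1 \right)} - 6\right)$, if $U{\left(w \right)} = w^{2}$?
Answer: $96$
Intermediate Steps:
$6 + 2 \left(-5 - 4\right) \left(U{\left(-1 \right)} - 6\right) = 6 + 2 \left(-5 - 4\right) \left(\left(-1\right)^{2} - 6\right) = 6 + 2 \left(- 9 \left(1 - 6\right)\right) = 6 + 2 \left(\left(-9\right) \left(-5\right)\right) = 6 + 2 \cdot 45 = 6 + 90 = 96$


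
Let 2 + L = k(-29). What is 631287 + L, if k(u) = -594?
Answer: 630691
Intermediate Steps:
L = -596 (L = -2 - 594 = -596)
631287 + L = 631287 - 596 = 630691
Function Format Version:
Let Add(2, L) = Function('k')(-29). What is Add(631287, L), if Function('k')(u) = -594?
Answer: 630691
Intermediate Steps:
L = -596 (L = Add(-2, -594) = -596)
Add(631287, L) = Add(631287, -596) = 630691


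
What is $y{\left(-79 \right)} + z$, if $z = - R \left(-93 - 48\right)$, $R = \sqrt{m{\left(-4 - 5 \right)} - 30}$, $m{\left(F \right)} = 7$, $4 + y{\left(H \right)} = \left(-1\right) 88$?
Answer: $-92 + 141 i \sqrt{23} \approx -92.0 + 676.21 i$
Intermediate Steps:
$y{\left(H \right)} = -92$ ($y{\left(H \right)} = -4 - 88 = -92$)
$R = i \sqrt{23}$ ($R = \sqrt{7 - 30} = \sqrt{-23} = i \sqrt{23} \approx 4.7958 i$)
$z = 141 i \sqrt{23}$ ($z = - i \sqrt{23} \left(-93 - 48\right) = - i \sqrt{23} \left(-141\right) = 141 i \sqrt{23} \approx 676.21 i$)
$y{\left(-79 \right)} + z = -92 + 141 i \sqrt{23}$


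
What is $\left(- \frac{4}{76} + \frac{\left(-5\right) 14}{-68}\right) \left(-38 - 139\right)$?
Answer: $- \frac{111687}{646} \approx -172.89$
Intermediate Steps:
$\left(- \frac{4}{76} + \frac{\left(-5\right) 14}{-68}\right) \left(-38 - 139\right) = \left(\left(-4\right) \frac{1}{76} - - \frac{35}{34}\right) \left(-177\right) = \left(- \frac{1}{19} + \frac{35}{34}\right) \left(-177\right) = \frac{631}{646} \left(-177\right) = - \frac{111687}{646}$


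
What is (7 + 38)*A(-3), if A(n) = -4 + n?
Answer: -315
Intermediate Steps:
(7 + 38)*A(-3) = (7 + 38)*(-4 - 3) = 45*(-7) = -315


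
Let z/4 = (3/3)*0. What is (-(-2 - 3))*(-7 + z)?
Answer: -35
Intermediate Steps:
z = 0 (z = 4*((3/3)*0) = 4*((3*(⅓))*0) = 4*(1*0) = 4*0 = 0)
(-(-2 - 3))*(-7 + z) = (-(-2 - 3))*(-7 + 0) = -1*(-5)*(-7) = 5*(-7) = -35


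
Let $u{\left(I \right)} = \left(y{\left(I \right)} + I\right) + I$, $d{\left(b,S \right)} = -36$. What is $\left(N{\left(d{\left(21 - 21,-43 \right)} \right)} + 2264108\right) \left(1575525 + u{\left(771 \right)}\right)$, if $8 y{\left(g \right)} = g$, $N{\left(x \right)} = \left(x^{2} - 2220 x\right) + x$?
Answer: $3698902337427$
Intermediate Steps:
$N{\left(x \right)} = x^{2} - 2219 x$
$y{\left(g \right)} = \frac{g}{8}$
$u{\left(I \right)} = \frac{17 I}{8}$ ($u{\left(I \right)} = \left(\frac{I}{8} + I\right) + I = \frac{9 I}{8} + I = \frac{17 I}{8}$)
$\left(N{\left(d{\left(21 - 21,-43 \right)} \right)} + 2264108\right) \left(1575525 + u{\left(771 \right)}\right) = \left(- 36 \left(-2219 - 36\right) + 2264108\right) \left(1575525 + \frac{17}{8} \cdot 771\right) = \left(\left(-36\right) \left(-2255\right) + 2264108\right) \left(1575525 + \frac{13107}{8}\right) = \left(81180 + 2264108\right) \frac{12617307}{8} = 2345288 \cdot \frac{12617307}{8} = 3698902337427$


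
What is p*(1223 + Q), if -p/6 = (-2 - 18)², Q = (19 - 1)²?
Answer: -3712800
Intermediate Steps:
Q = 324 (Q = 18² = 324)
p = -2400 (p = -6*(-2 - 18)² = -6*(-20)² = -6*400 = -2400)
p*(1223 + Q) = -2400*(1223 + 324) = -2400*1547 = -3712800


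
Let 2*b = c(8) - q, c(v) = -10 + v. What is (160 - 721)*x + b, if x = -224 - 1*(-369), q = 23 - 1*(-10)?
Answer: -162725/2 ≈ -81363.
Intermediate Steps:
q = 33 (q = 23 + 10 = 33)
x = 145 (x = -224 + 369 = 145)
b = -35/2 (b = ((-10 + 8) - 1*33)/2 = (-2 - 33)/2 = (1/2)*(-35) = -35/2 ≈ -17.500)
(160 - 721)*x + b = (160 - 721)*145 - 35/2 = -561*145 - 35/2 = -81345 - 35/2 = -162725/2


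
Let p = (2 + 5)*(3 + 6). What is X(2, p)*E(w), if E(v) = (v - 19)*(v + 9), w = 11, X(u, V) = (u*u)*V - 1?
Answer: -40160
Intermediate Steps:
p = 63 (p = 7*9 = 63)
X(u, V) = -1 + V*u² (X(u, V) = u²*V - 1 = V*u² - 1 = -1 + V*u²)
E(v) = (-19 + v)*(9 + v)
X(2, p)*E(w) = (-1 + 63*2²)*(-171 + 11² - 10*11) = (-1 + 63*4)*(-171 + 121 - 110) = (-1 + 252)*(-160) = 251*(-160) = -40160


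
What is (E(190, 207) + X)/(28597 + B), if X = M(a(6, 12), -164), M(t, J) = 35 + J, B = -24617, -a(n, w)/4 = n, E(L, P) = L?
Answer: 61/3980 ≈ 0.015327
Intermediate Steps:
a(n, w) = -4*n
X = -129 (X = 35 - 164 = -129)
(E(190, 207) + X)/(28597 + B) = (190 - 129)/(28597 - 24617) = 61/3980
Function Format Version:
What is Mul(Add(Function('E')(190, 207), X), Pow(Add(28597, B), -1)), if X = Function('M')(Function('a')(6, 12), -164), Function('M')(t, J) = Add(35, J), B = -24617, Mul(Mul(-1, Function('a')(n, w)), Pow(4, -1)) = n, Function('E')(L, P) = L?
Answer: Rational(61, 3980) ≈ 0.015327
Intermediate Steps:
Function('a')(n, w) = Mul(-4, n)
X = -129 (X = Add(35, -164) = -129)
Mul(Add(Function('E')(190, 207), X), Pow(Add(28597, B), -1)) = Mul(Add(190, -129), Pow(Add(28597, -24617), -1)) = Mul(61, Pow(3980, -1)) = Mul(61, Rational(1, 3980)) = Rational(61, 3980)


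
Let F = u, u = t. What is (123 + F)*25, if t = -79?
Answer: 1100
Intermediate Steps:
u = -79
F = -79
(123 + F)*25 = (123 - 79)*25 = 44*25 = 1100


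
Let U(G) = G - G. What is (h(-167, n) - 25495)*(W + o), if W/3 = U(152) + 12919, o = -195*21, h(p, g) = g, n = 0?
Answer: -883707690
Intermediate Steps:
U(G) = 0
o = -4095
W = 38757 (W = 3*(0 + 12919) = 3*12919 = 38757)
(h(-167, n) - 25495)*(W + o) = (0 - 25495)*(38757 - 4095) = -25495*34662 = -883707690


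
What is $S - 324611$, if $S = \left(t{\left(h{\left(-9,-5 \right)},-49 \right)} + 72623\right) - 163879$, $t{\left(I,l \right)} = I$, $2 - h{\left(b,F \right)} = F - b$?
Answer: $-415869$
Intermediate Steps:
$h{\left(b,F \right)} = 2 + b - F$ ($h{\left(b,F \right)} = 2 - \left(F - b\right) = 2 + b - F$)
$S = -91258$ ($S = \left(\left(2 - 9 - -5\right) + 72623\right) - 163879 = \left(\left(2 - 9 + 5\right) + 72623\right) - 163879 = \left(-2 + 72623\right) - 163879 = 72621 - 163879 = -91258$)
$S - 324611 = -91258 - 324611 = -415869$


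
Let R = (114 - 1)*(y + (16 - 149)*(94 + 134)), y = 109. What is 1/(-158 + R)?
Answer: -1/3414453 ≈ -2.9287e-7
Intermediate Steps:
R = -3414295 (R = (114 - 1)*(109 + (16 - 149)*(94 + 134)) = 113*(109 - 133*228) = 113*(109 - 30324) = 113*(-30215) = -3414295)
1/(-158 + R) = 1/(-158 - 3414295) = 1/(-3414453) = -1/3414453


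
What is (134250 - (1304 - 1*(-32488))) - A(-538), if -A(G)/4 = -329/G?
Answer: 27023860/269 ≈ 1.0046e+5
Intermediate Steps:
A(G) = 1316/G (A(G) = -(-1316)/G = 1316/G)
(134250 - (1304 - 1*(-32488))) - A(-538) = (134250 - (1304 - 1*(-32488))) - 1316/(-538) = (134250 - (1304 + 32488)) - 1316*(-1)/538 = (134250 - 1*33792) - 1*(-658/269) = (134250 - 33792) + 658/269 = 100458 + 658/269 = 27023860/269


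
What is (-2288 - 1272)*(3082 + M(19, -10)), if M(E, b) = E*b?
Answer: -10295520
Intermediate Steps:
(-2288 - 1272)*(3082 + M(19, -10)) = (-2288 - 1272)*(3082 + 19*(-10)) = -3560*(3082 - 190) = -3560*2892 = -10295520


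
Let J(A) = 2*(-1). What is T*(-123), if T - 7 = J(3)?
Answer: -615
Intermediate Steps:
J(A) = -2
T = 5 (T = 7 - 2 = 5)
T*(-123) = 5*(-123) = -615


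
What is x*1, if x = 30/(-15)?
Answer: -2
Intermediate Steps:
x = -2 (x = 30*(-1/15) = -2)
x*1 = -2*1 = -2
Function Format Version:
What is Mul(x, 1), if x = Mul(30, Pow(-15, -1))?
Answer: -2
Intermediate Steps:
x = -2 (x = Mul(30, Rational(-1, 15)) = -2)
Mul(x, 1) = Mul(-2, 1) = -2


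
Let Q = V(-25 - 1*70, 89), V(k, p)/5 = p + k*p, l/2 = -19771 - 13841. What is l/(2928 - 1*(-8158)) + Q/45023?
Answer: -1745176766/249562489 ≈ -6.9929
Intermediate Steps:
l = -67224 (l = 2*(-19771 - 13841) = 2*(-33612) = -67224)
V(k, p) = 5*p + 5*k*p (V(k, p) = 5*(p + k*p) = 5*p + 5*k*p)
Q = -41830 (Q = 5*89*(1 + (-25 - 1*70)) = 5*89*(1 + (-25 - 70)) = 5*89*(1 - 95) = 5*89*(-94) = -41830)
l/(2928 - 1*(-8158)) + Q/45023 = -67224/(2928 - 1*(-8158)) - 41830/45023 = -67224/(2928 + 8158) - 41830*1/45023 = -67224/11086 - 41830/45023 = -67224*1/11086 - 41830/45023 = -33612/5543 - 41830/45023 = -1745176766/249562489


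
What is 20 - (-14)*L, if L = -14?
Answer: -176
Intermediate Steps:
20 - (-14)*L = 20 - (-14)*(-14) = 20 - 1*196 = 20 - 196 = -176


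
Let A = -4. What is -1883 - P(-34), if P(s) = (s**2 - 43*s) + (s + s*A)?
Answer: -4603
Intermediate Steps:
P(s) = s**2 - 46*s (P(s) = (s**2 - 43*s) + (s + s*(-4)) = (s**2 - 43*s) + (s - 4*s) = (s**2 - 43*s) - 3*s = s**2 - 46*s)
-1883 - P(-34) = -1883 - (-34)*(-46 - 34) = -1883 - (-34)*(-80) = -1883 - 1*2720 = -1883 - 2720 = -4603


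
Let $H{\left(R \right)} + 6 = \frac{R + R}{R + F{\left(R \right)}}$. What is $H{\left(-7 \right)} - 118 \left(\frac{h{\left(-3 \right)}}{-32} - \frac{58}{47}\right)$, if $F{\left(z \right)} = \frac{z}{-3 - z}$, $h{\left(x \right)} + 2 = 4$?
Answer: $\frac{279353}{1880} \approx 148.59$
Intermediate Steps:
$h{\left(x \right)} = 2$ ($h{\left(x \right)} = -2 + 4 = 2$)
$H{\left(R \right)} = -6 + \frac{2 R}{R - \frac{R}{3 + R}}$ ($H{\left(R \right)} = -6 + \frac{R + R}{R - \frac{R}{3 + R}} = -6 + \frac{2 R}{R - \frac{R}{3 + R}}$)
$H{\left(-7 \right)} - 118 \left(\frac{h{\left(-3 \right)}}{-32} - \frac{58}{47}\right) = \frac{2 \left(-3 - -14\right)}{2 - 7} - 118 \left(\frac{2}{-32} - \frac{58}{47}\right) = \frac{2 \left(-3 + 14\right)}{-5} - 118 \left(2 \left(- \frac{1}{32}\right) - \frac{58}{47}\right) = 2 \left(- \frac{1}{5}\right) 11 - 118 \left(- \frac{1}{16} - \frac{58}{47}\right) = - \frac{22}{5} - - \frac{57525}{376} = - \frac{22}{5} + \frac{57525}{376} = \frac{279353}{1880}$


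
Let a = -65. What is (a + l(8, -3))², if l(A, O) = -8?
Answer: 5329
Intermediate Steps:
(a + l(8, -3))² = (-65 - 8)² = (-73)² = 5329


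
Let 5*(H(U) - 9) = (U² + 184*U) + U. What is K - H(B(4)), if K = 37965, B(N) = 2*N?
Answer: 188236/5 ≈ 37647.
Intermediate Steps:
H(U) = 9 + 37*U + U²/5 (H(U) = 9 + ((U² + 184*U) + U)/5 = 9 + (U² + 185*U)/5 = 9 + (37*U + U²/5) = 9 + 37*U + U²/5)
K - H(B(4)) = 37965 - (9 + 37*(2*4) + (2*4)²/5) = 37965 - (9 + 37*8 + (⅕)*8²) = 37965 - (9 + 296 + (⅕)*64) = 37965 - (9 + 296 + 64/5) = 37965 - 1*1589/5 = 37965 - 1589/5 = 188236/5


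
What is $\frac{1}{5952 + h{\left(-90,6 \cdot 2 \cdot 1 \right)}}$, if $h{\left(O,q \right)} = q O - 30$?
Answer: $\frac{1}{4842} \approx 0.00020653$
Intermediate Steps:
$h{\left(O,q \right)} = -30 + O q$ ($h{\left(O,q \right)} = O q - 30 = -30 + O q$)
$\frac{1}{5952 + h{\left(-90,6 \cdot 2 \cdot 1 \right)}} = \frac{1}{5952 - \left(30 + 90 \cdot 6 \cdot 2 \cdot 1\right)} = \frac{1}{5952 - \left(30 + 90 \cdot 12 \cdot 1\right)} = \frac{1}{5952 - 1110} = \frac{1}{4842}$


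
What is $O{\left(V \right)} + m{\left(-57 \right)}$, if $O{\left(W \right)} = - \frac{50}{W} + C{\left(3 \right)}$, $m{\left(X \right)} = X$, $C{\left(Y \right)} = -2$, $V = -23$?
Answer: $- \frac{1307}{23} \approx -56.826$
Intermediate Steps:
$O{\left(W \right)} = -2 - \frac{50}{W}$ ($O{\left(W \right)} = - \frac{50}{W} - 2 = -2 - \frac{50}{W}$)
$O{\left(V \right)} + m{\left(-57 \right)} = \left(-2 - \frac{50}{-23}\right) - 57 = \left(-2 - - \frac{50}{23}\right) - 57 = \left(-2 + \frac{50}{23}\right) - 57 = \frac{4}{23} - 57 = - \frac{1307}{23}$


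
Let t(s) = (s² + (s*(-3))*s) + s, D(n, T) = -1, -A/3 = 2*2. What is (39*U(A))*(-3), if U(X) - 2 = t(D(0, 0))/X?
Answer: -1053/4 ≈ -263.25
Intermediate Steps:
A = -12 (A = -6*2 = -3*4 = -12)
t(s) = s - 2*s² (t(s) = (s² + (-3*s)*s) + s = (s² - 3*s²) + s = -2*s² + s = s - 2*s²)
U(X) = 2 - 3/X (U(X) = 2 + (-(1 - 2*(-1)))/X = 2 + (-(1 + 2))/X = 2 + (-1*3)/X = 2 - 3/X)
(39*U(A))*(-3) = (39*(2 - 3/(-12)))*(-3) = (39*(2 - 3*(-1/12)))*(-3) = (39*(2 + ¼))*(-3) = (39*(9/4))*(-3) = (351/4)*(-3) = -1053/4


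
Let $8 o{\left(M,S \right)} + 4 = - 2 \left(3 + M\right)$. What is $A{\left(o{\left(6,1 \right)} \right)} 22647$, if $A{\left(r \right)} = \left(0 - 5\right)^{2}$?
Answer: $566175$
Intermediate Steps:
$o{\left(M,S \right)} = - \frac{5}{4} - \frac{M}{4}$ ($o{\left(M,S \right)} = - \frac{1}{2} + \frac{\left(-2\right) \left(3 + M\right)}{8} = - \frac{1}{2} + \frac{-6 - 2 M}{8} = - \frac{1}{2} - \left(\frac{3}{4} + \frac{M}{4}\right) = - \frac{5}{4} - \frac{M}{4}$)
$A{\left(r \right)} = 25$ ($A{\left(r \right)} = \left(-5\right)^{2} = 25$)
$A{\left(o{\left(6,1 \right)} \right)} 22647 = 25 \cdot 22647 = 566175$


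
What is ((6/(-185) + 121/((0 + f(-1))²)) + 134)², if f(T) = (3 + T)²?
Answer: 175501507041/8761600 ≈ 20031.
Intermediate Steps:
((6/(-185) + 121/((0 + f(-1))²)) + 134)² = ((6/(-185) + 121/((0 + (3 - 1)²)²)) + 134)² = ((6*(-1/185) + 121/((0 + 2²)²)) + 134)² = ((-6/185 + 121/((0 + 4)²)) + 134)² = ((-6/185 + 121/(4²)) + 134)² = ((-6/185 + 121/16) + 134)² = (22289/2960 + 134)² = (418929/2960)² = 175501507041/8761600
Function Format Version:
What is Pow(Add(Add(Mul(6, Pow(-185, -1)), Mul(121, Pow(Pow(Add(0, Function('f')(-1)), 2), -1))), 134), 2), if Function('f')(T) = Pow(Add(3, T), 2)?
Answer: Rational(175501507041, 8761600) ≈ 20031.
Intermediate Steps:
Pow(Add(Add(Mul(6, Pow(-185, -1)), Mul(121, Pow(Pow(Add(0, Function('f')(-1)), 2), -1))), 134), 2) = Pow(Add(Add(Mul(6, Pow(-185, -1)), Mul(121, Pow(Pow(Add(0, Pow(Add(3, -1), 2)), 2), -1))), 134), 2) = Pow(Add(Add(Mul(6, Rational(-1, 185)), Mul(121, Pow(Pow(Add(0, Pow(2, 2)), 2), -1))), 134), 2) = Pow(Add(Add(Rational(-6, 185), Mul(121, Pow(Pow(Add(0, 4), 2), -1))), 134), 2) = Pow(Add(Add(Rational(-6, 185), Mul(121, Pow(Pow(4, 2), -1))), 134), 2) = Pow(Add(Add(Rational(-6, 185), Mul(121, Pow(16, -1))), 134), 2) = Pow(Add(Add(Rational(-6, 185), Mul(121, Rational(1, 16))), 134), 2) = Pow(Add(Add(Rational(-6, 185), Rational(121, 16)), 134), 2) = Pow(Add(Rational(22289, 2960), 134), 2) = Pow(Rational(418929, 2960), 2) = Rational(175501507041, 8761600)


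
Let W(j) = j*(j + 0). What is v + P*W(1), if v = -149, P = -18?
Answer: -167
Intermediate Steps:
W(j) = j² (W(j) = j*j = j²)
v + P*W(1) = -149 - 18*1² = -149 - 18*1 = -149 - 18 = -167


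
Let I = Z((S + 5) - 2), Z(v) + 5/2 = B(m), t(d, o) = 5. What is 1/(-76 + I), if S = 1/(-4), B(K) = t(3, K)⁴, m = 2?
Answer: 2/1093 ≈ 0.0018298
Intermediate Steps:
B(K) = 625 (B(K) = 5⁴ = 625)
S = -¼ ≈ -0.25000
Z(v) = 1245/2 (Z(v) = -5/2 + 625 = 1245/2)
I = 1245/2 ≈ 622.50
1/(-76 + I) = 1/(-76 + 1245/2) = 1/(1093/2) = 2/1093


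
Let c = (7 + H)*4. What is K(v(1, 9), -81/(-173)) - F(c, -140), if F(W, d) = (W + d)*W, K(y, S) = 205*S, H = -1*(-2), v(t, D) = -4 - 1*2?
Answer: 664317/173 ≈ 3840.0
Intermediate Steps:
v(t, D) = -6 (v(t, D) = -4 - 2 = -6)
H = 2
c = 36 (c = (7 + 2)*4 = 9*4 = 36)
F(W, d) = W*(W + d)
K(v(1, 9), -81/(-173)) - F(c, -140) = 205*(-81/(-173)) - 36*(36 - 140) = 205*(-81*(-1/173)) - 36*(-104) = 205*(81/173) - 1*(-3744) = 16605/173 + 3744 = 664317/173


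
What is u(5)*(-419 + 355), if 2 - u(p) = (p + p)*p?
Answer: 3072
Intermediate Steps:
u(p) = 2 - 2*p**2 (u(p) = 2 - (p + p)*p = 2 - 2*p*p = 2 - 2*p**2)
u(5)*(-419 + 355) = (2 - 2*5**2)*(-419 + 355) = (2 - 2*25)*(-64) = (2 - 50)*(-64) = -48*(-64) = 3072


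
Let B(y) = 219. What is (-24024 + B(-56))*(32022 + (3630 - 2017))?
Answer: -800681175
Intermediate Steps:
(-24024 + B(-56))*(32022 + (3630 - 2017)) = (-24024 + 219)*(32022 + (3630 - 2017)) = -23805*(32022 + 1613) = -23805*33635 = -800681175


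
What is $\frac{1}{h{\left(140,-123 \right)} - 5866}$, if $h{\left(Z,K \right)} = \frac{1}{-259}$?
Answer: $- \frac{259}{1519295} \approx -0.00017047$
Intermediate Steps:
$h{\left(Z,K \right)} = - \frac{1}{259}$
$\frac{1}{h{\left(140,-123 \right)} - 5866} = \frac{1}{- \frac{1}{259} - 5866} = \frac{1}{- \frac{1519295}{259}} = - \frac{259}{1519295}$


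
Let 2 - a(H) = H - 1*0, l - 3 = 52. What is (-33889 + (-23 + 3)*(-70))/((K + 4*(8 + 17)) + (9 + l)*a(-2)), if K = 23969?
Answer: -32489/24325 ≈ -1.3356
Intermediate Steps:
l = 55 (l = 3 + 52 = 55)
a(H) = 2 - H (a(H) = 2 - (H - 1*0) = 2 - (H + 0) = 2 - H)
(-33889 + (-23 + 3)*(-70))/((K + 4*(8 + 17)) + (9 + l)*a(-2)) = (-33889 + (-23 + 3)*(-70))/((23969 + 4*(8 + 17)) + (9 + 55)*(2 - 1*(-2))) = (-33889 - 20*(-70))/((23969 + 4*25) + 64*(2 + 2)) = (-33889 + 1400)/((23969 + 100) + 64*4) = -32489/(24069 + 256) = -32489/24325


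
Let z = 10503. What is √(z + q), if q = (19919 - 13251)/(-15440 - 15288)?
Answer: √619802035478/7682 ≈ 102.48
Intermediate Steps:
q = -1667/7682 (q = 6668/(-30728) = 6668*(-1/30728) = -1667/7682 ≈ -0.21700)
√(z + q) = √(10503 - 1667/7682) = √(80682379/7682) = √619802035478/7682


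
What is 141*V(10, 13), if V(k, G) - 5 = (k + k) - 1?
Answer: 3384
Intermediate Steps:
V(k, G) = 4 + 2*k (V(k, G) = 5 + ((k + k) - 1) = 5 + (2*k - 1) = 5 + (-1 + 2*k) = 4 + 2*k)
141*V(10, 13) = 141*(4 + 2*10) = 141*(4 + 20) = 141*24 = 3384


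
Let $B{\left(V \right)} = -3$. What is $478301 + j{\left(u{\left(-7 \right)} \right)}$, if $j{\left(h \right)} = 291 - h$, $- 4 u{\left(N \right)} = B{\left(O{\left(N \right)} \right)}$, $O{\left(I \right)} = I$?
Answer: $\frac{1914365}{4} \approx 4.7859 \cdot 10^{5}$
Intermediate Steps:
$u{\left(N \right)} = \frac{3}{4}$ ($u{\left(N \right)} = \left(- \frac{1}{4}\right) \left(-3\right) = \frac{3}{4}$)
$478301 + j{\left(u{\left(-7 \right)} \right)} = 478301 + \left(291 - \frac{3}{4}\right) = 478301 + \frac{1161}{4} = \frac{1914365}{4}$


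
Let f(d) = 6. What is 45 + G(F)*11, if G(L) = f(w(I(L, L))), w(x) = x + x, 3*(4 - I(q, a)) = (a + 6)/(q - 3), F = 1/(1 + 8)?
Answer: 111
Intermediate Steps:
F = 1/9 ≈ 0.11111
I(q, a) = 4 - (6 + a)/(3*(-3 + q)) (I(q, a) = 4 - (a + 6)/(3*(q - 3)) = 4 - (6 + a)/(3*(-3 + q)))
w(x) = 2*x
G(L) = 6
45 + G(F)*11 = 45 + 6*11 = 45 + 66 = 111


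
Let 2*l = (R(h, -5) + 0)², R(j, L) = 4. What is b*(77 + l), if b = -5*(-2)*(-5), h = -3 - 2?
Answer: -4250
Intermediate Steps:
h = -5
b = -50 (b = 10*(-5) = -50)
l = 8 (l = (4 + 0)²/2 = (½)*4² = (½)*16 = 8)
b*(77 + l) = -50*(77 + 8) = -50*85 = -4250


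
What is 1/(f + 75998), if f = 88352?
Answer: 1/164350 ≈ 6.0846e-6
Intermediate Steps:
1/(f + 75998) = 1/(88352 + 75998) = 1/164350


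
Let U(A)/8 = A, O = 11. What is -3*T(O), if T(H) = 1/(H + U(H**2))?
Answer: -3/979 ≈ -0.0030643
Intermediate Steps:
U(A) = 8*A
T(H) = 1/(H + 8*H**2)
-3*T(O) = -3/(11*(1 + 8*11)) = -3/(11*(1 + 88)) = -3/(11*89) = -3*1/979 = -3/979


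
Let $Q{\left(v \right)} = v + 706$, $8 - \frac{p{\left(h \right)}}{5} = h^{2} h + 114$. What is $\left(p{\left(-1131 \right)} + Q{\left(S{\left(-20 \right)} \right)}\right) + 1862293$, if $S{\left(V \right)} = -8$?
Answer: $7235517916$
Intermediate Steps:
$p{\left(h \right)} = -530 - 5 h^{3}$ ($p{\left(h \right)} = 40 - 5 \left(h^{2} h + 114\right) = 40 - 5 \left(h^{3} + 114\right) = 40 - 5 \left(114 + h^{3}\right) = 40 - \left(570 + 5 h^{3}\right) = -530 - 5 h^{3}$)
$Q{\left(v \right)} = 706 + v$
$\left(p{\left(-1131 \right)} + Q{\left(S{\left(-20 \right)} \right)}\right) + 1862293 = \left(\left(-530 - 5 \left(-1131\right)^{3}\right) + \left(706 - 8\right)\right) + 1862293 = \left(\left(-530 - -7233655455\right) + 698\right) + 1862293 = \left(\left(-530 + 7233655455\right) + 698\right) + 1862293 = \left(7233654925 + 698\right) + 1862293 = 7233655623 + 1862293 = 7235517916$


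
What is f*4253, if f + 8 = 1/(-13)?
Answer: -446565/13 ≈ -34351.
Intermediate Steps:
f = -105/13 (f = -8 + 1/(-13) = -8 - 1/13 = -105/13 ≈ -8.0769)
f*4253 = -105/13*4253 = -446565/13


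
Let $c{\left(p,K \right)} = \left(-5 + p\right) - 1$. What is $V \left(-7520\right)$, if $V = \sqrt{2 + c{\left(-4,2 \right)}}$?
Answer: $- 15040 i \sqrt{2} \approx - 21270.0 i$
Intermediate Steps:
$c{\left(p,K \right)} = -6 + p$
$V = 2 i \sqrt{2}$ ($V = \sqrt{2 - 10} = \sqrt{-8} = 2 i \sqrt{2} \approx 2.8284 i$)
$V \left(-7520\right) = 2 i \sqrt{2} \left(-7520\right) = - 15040 i \sqrt{2}$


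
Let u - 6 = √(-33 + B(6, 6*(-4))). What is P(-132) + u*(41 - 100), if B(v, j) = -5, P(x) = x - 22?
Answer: -508 - 59*I*√38 ≈ -508.0 - 363.7*I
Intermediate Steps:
P(x) = -22 + x
u = 6 + I*√38 (u = 6 + √(-33 - 5) = 6 + √(-38) = 6 + I*√38 ≈ 6.0 + 6.1644*I)
P(-132) + u*(41 - 100) = (-22 - 132) + (6 + I*√38)*(41 - 100) = -154 + (6 + I*√38)*(-59) = -154 + (-354 - 59*I*√38) = -508 - 59*I*√38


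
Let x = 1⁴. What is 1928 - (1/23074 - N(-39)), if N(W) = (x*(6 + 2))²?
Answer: 45963407/23074 ≈ 1992.0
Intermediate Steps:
x = 1
N(W) = 64 (N(W) = (1*(6 + 2))² = (1*8)² = 8² = 64)
1928 - (1/23074 - N(-39)) = 1928 - (1/23074 - 1*64) = 1928 - (1/23074 - 64) = 1928 - 1*(-1476735/23074) = 1928 + 1476735/23074 = 45963407/23074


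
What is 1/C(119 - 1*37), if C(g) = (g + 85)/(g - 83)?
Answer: -1/167 ≈ -0.0059880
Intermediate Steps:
C(g) = (85 + g)/(-83 + g)
1/C(119 - 1*37) = 1/((85 + (119 - 1*37))/(-83 + (119 - 1*37))) = 1/((85 + (119 - 37))/(-83 + (119 - 37))) = 1/((85 + 82)/(-83 + 82)) = 1/(167/(-1)) = 1/(-1*167) = 1/(-167) = -1/167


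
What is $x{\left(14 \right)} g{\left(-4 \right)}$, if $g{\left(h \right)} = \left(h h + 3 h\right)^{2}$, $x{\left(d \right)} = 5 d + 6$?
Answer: $1216$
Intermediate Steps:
$x{\left(d \right)} = 6 + 5 d$
$g{\left(h \right)} = \left(h^{2} + 3 h\right)^{2}$
$x{\left(14 \right)} g{\left(-4 \right)} = \left(6 + 5 \cdot 14\right) \left(-4\right)^{2} \left(3 - 4\right)^{2} = \left(6 + 70\right) 16 \left(-1\right)^{2} = 76 \cdot 16 \cdot 1 = 76 \cdot 16 = 1216$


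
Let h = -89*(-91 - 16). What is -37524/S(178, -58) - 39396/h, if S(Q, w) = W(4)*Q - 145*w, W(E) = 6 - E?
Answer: -117114398/13913103 ≈ -8.4176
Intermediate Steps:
S(Q, w) = -145*w + 2*Q (S(Q, w) = (6 - 1*4)*Q - 145*w = (6 - 4)*Q - 145*w = 2*Q - 145*w = -145*w + 2*Q)
h = 9523 (h = -89*(-107) = 9523)
-37524/S(178, -58) - 39396/h = -37524/(-145*(-58) + 2*178) - 39396/9523 = -37524/(8410 + 356) - 39396*1/9523 = -37524/8766 - 39396/9523 = -37524*1/8766 - 39396/9523 = -6254/1461 - 39396/9523 = -117114398/13913103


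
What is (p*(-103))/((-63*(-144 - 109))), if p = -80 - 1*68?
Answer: 15244/15939 ≈ 0.95640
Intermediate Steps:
p = -148 (p = -80 - 68 = -148)
(p*(-103))/((-63*(-144 - 109))) = (-148*(-103))/((-63*(-144 - 109))) = 15244/((-63*(-253))) = 15244/15939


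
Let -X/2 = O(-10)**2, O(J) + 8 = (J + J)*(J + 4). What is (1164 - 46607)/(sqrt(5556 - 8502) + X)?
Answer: 570036992/314705345 + 45443*I*sqrt(2946)/629410690 ≈ 1.8113 + 0.0039188*I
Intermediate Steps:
O(J) = -8 + 2*J*(4 + J) (O(J) = -8 + (J + J)*(J + 4) = -8 + (2*J)*(4 + J) = -8 + 2*J*(4 + J))
X = -25088 (X = -2*(-8 + 2*(-10)**2 + 8*(-10))**2 = -2*(-8 + 2*100 - 80)**2 = -2*(-8 + 200 - 80)**2 = -2*112**2 = -2*12544 = -25088)
(1164 - 46607)/(sqrt(5556 - 8502) + X) = (1164 - 46607)/(sqrt(5556 - 8502) - 25088) = -45443/(sqrt(-2946) - 25088) = -45443/(I*sqrt(2946) - 25088) = -45443/(-25088 + I*sqrt(2946))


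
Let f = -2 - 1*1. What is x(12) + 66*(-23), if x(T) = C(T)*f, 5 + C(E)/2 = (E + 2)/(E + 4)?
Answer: -5973/4 ≈ -1493.3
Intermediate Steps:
f = -3 (f = -2 - 1 = -3)
C(E) = -10 + 2*(2 + E)/(4 + E) (C(E) = -10 + 2*((E + 2)/(E + 4)) = -10 + 2*((2 + E)/(4 + E)) = -10 + 2*(2 + E)/(4 + E))
x(T) = -12*(-9 - 2*T)/(4 + T) (x(T) = (4*(-9 - 2*T)/(4 + T))*(-3) = -12*(-9 - 2*T)/(4 + T))
x(12) + 66*(-23) = 12*(9 + 2*12)/(4 + 12) + 66*(-23) = 12*(9 + 24)/16 - 1518 = 12*(1/16)*33 - 1518 = 99/4 - 1518 = -5973/4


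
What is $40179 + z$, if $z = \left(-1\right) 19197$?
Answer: $20982$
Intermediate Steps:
$z = -19197$
$40179 + z = 40179 - 19197 = 20982$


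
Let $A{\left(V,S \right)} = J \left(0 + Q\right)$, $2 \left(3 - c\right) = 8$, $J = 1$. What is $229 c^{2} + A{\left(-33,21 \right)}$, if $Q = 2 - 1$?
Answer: $230$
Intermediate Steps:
$c = -1$ ($c = 3 - 4 = -1$)
$Q = 1$ ($Q = 2 - 1 = 1$)
$A{\left(V,S \right)} = 1$ ($A{\left(V,S \right)} = 1 \left(0 + 1\right) = 1 \cdot 1 = 1$)
$229 c^{2} + A{\left(-33,21 \right)} = 229 \left(-1\right)^{2} + 1 = 229 \cdot 1 + 1 = 229 + 1 = 230$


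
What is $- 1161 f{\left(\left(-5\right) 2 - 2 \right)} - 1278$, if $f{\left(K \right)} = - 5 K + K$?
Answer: $-57006$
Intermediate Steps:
$f{\left(K \right)} = - 4 K$
$- 1161 f{\left(\left(-5\right) 2 - 2 \right)} - 1278 = - 1161 \left(- 4 \left(\left(-5\right) 2 - 2\right)\right) - 1278 = - 1161 \left(- 4 \left(-10 - 2\right)\right) - 1278 = - 1161 \left(\left(-4\right) \left(-12\right)\right) - 1278 = \left(-1161\right) 48 - 1278 = -55728 - 1278 = -57006$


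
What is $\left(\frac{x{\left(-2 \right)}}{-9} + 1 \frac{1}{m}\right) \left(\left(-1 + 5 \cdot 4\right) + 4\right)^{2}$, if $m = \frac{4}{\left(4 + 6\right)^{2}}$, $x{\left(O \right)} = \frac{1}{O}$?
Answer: $\frac{238579}{18} \approx 13254.0$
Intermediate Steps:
$m = \frac{1}{25}$ ($m = \frac{4}{10^{2}} = \frac{4}{100} = 4 \cdot \frac{1}{100} = \frac{1}{25} \approx 0.04$)
$\left(\frac{x{\left(-2 \right)}}{-9} + 1 \frac{1}{m}\right) \left(\left(-1 + 5 \cdot 4\right) + 4\right)^{2} = \left(\frac{1}{\left(-2\right) \left(-9\right)} + 1 \frac{1}{\frac{1}{25}}\right) \left(\left(-1 + 5 \cdot 4\right) + 4\right)^{2} = \left(\left(- \frac{1}{2}\right) \left(- \frac{1}{9}\right) + 1 \cdot 25\right) \left(\left(-1 + 20\right) + 4\right)^{2} = \left(\frac{1}{18} + 25\right) \left(19 + 4\right)^{2} = \frac{451 \cdot 23^{2}}{18} = \frac{451}{18} \cdot 529 = \frac{238579}{18}$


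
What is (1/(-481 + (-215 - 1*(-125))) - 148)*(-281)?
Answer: 23747029/571 ≈ 41589.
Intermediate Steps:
(1/(-481 + (-215 - 1*(-125))) - 148)*(-281) = (1/(-481 + (-215 + 125)) - 148)*(-281) = (1/(-481 - 90) - 148)*(-281) = (1/(-571) - 148)*(-281) = (-1/571 - 148)*(-281) = -84509/571*(-281) = 23747029/571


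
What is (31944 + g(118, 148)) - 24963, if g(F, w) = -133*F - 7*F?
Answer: -9539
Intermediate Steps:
g(F, w) = -140*F
(31944 + g(118, 148)) - 24963 = (31944 - 140*118) - 24963 = (31944 - 16520) - 24963 = 15424 - 24963 = -9539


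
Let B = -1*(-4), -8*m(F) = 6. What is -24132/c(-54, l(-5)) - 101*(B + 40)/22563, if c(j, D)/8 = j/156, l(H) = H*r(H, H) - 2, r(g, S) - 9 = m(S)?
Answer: 196617059/22563 ≈ 8714.1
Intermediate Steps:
m(F) = -3/4 (m(F) = -1/8*6 = -3/4)
B = 4
r(g, S) = 33/4 (r(g, S) = 9 - 3/4 = 33/4)
l(H) = -2 + 33*H/4 (l(H) = H*(33/4) - 2 = 33*H/4 - 2 = -2 + 33*H/4)
c(j, D) = 2*j/39 (c(j, D) = 8*(j/156) = 2*j/39)
-24132/c(-54, l(-5)) - 101*(B + 40)/22563 = -24132/((2/39)*(-54)) - 101*(4 + 40)/22563 = -24132/(-36/13) - 101*44*(1/22563) = -24132*(-13/36) - 4444*1/22563 = 26143/3 - 4444/22563 = 196617059/22563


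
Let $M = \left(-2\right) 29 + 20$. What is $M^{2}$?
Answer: $1444$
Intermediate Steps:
$M = -38$ ($M = -58 + 20 = -38$)
$M^{2} = \left(-38\right)^{2} = 1444$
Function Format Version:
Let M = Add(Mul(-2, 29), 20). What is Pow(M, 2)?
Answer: 1444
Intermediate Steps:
M = -38 (M = Add(-58, 20) = -38)
Pow(M, 2) = Pow(-38, 2) = 1444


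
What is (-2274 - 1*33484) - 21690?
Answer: -57448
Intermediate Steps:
(-2274 - 1*33484) - 21690 = (-2274 - 33484) - 21690 = -35758 - 21690 = -57448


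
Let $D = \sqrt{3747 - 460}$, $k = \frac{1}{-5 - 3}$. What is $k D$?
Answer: $- \frac{\sqrt{3287}}{8} \approx -7.1665$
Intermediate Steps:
$k = - \frac{1}{8}$ ($k = \frac{1}{-8} = - \frac{1}{8} \approx -0.125$)
$D = \sqrt{3287} \approx 57.332$
$k D = - \frac{\sqrt{3287}}{8}$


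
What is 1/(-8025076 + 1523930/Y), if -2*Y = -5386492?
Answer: -1346623/10806751156383 ≈ -1.2461e-7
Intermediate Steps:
Y = 2693246 (Y = -1/2*(-5386492) = 2693246)
1/(-8025076 + 1523930/Y) = 1/(-8025076 + 1523930/2693246) = 1/(-8025076 + 1523930*(1/2693246)) = 1/(-8025076 + 761965/1346623) = 1/(-10806751156383/1346623) = -1346623/10806751156383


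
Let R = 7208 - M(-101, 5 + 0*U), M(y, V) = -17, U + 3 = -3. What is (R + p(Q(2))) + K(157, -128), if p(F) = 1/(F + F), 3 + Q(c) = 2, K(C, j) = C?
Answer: 14763/2 ≈ 7381.5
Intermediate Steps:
U = -6 (U = -3 - 3 = -6)
Q(c) = -1 (Q(c) = -3 + 2 = -1)
p(F) = 1/(2*F)
R = 7225 (R = 7208 - 1*(-17) = 7208 + 17 = 7225)
(R + p(Q(2))) + K(157, -128) = (7225 + (½)/(-1)) + 157 = (7225 + (½)*(-1)) + 157 = (7225 - ½) + 157 = 14449/2 + 157 = 14763/2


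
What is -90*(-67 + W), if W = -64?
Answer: 11790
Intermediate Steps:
-90*(-67 + W) = -90*(-67 - 64) = -90*(-131) = 11790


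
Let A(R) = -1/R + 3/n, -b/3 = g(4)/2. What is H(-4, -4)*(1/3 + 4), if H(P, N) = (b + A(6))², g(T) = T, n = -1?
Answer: 39325/108 ≈ 364.12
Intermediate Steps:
b = -6 (b = -12/2 = -3*2 = -6)
A(R) = -3 - 1/R (A(R) = -1/R + 3/(-1) = -1/R + 3*(-1) = -1/R - 3 = -3 - 1/R)
H(P, N) = 3025/36 (H(P, N) = (-6 + (-3 - 1/6))² = (-6 + (-3 - 1*⅙))² = (-6 + (-3 - ⅙))² = (-6 - 19/6)² = (-55/6)² = 3025/36)
H(-4, -4)*(1/3 + 4) = 3025*(1/3 + 4)/36 = 3025*(⅓ + 4)/36 = (3025/36)*(13/3) = 39325/108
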